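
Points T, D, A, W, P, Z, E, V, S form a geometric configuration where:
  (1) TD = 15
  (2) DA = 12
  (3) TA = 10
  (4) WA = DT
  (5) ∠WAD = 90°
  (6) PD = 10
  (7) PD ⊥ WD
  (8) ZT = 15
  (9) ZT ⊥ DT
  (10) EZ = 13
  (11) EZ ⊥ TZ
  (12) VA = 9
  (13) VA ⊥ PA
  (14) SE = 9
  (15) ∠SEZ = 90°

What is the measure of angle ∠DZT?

Step 1: By the law of cosines on triangle ZTD: ZD² = 15² + 15² − 2·15·15·cos(90°) = 450, so ZD = 15·√2.
Step 2: By the inverse law of cosines on triangle DZT: cos(∠DZT) = ((15·√2)² + 15² − 15²) / (2·15·√2·15) = 450/636.4 = 0.7071, so ∠DZT = 45°.

Therefore, the measure of angle ∠DZT = 45°.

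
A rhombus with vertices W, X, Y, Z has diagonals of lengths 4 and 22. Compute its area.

The diagonals of a rhombus divide it into four right triangles.
Each triangle has legs 4/ 2 = 2 and 22/2 = 11, so each has area (1/2)*2*11 = 11.
Four such triangles give total area = (d1 * d2) / 2 = 44.

44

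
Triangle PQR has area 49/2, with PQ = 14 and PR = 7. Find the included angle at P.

sin(C) = 2 * 49/2 / (14 * 7) = 1/2, so C = arcsin(1/2) = 30°.
Since sin(180° - C) = sin(C), the obtuse angle 150° gives the same area, so C = 30° or C = 150°.

30° or 150°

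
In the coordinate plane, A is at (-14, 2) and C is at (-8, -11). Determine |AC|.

d = sqrt((6)^2 + (-13)^2) = sqrt(205)

sqrt(205)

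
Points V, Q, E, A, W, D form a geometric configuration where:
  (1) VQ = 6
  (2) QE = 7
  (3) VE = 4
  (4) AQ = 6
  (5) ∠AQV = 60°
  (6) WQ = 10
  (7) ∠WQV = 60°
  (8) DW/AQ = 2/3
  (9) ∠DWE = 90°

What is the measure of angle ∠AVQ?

Step 1: By the law of cosines on triangle VQA: VA² = 6² + 6² − 2·6·6·cos(60°) = 36, so VA = 6.
Step 2: By the inverse law of cosines on triangle AVQ: cos(∠AVQ) = (6² + 6² − 6²) / (2·6·6) = 36/72 = 0.5, so ∠AVQ = 60°.

Therefore, the measure of angle ∠AVQ = 60°.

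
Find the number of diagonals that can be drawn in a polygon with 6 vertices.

Each of the 6 vertices connects to 3 non-adjacent vertices via diagonals.
Total connections = 6 × 3 = 18, but each diagonal is counted twice.
Number of diagonals = 18 / 2 = 9.

9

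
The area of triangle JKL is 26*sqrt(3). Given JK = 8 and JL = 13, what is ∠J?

Area = (1/2) * a * b * sin(C)
sin(C) = 2 * Area / (a * b)
sin(C) = 2 * 26*sqrt(3) / (8 * 13)
sin(C) = sqrt(3)/2
C = arcsin(sqrt(3)/2) = 60°
Since sin(180° - C) = sin(C), the obtuse angle 120° gives the same area, so C = 60° or C = 120°.

60° or 120°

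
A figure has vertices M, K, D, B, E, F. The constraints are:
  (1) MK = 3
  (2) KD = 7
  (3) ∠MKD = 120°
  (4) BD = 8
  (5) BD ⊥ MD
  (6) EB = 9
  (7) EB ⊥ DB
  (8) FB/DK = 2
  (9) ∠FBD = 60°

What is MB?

Step 1: By the law of cosines on triangle DKM: DM² = 7² + 3² − 2·7·3·cos(120°) = 79, so DM = √79.
Step 2: By the law of cosines on triangle MDB: MB² = √79² + 8² − 2·√79·8·cos(90°) = 143, so MB = √143.

Therefore, the length of MB = √143.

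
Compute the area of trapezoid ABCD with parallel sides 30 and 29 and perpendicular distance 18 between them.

Area of a trapezoid = (base1 + base2) * height / 2
Area = (30 + 29) * 18 / 2
Area = 59 * 18 / 2
Area = 1062 / 2
Area = 531

531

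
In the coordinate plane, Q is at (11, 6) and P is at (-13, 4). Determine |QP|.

d = sqrt((-13 - 11)^2 + (4 - 6)^2)
d = sqrt(-24^2 + -2^2)
d = sqrt(576 + 4)
d = sqrt(580) = 2*sqrt(145)

2*sqrt(145)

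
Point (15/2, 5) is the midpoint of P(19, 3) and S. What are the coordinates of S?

Using the midpoint formula: M = ((x1 + x2)/2, (y1 + y2)/2)
We know M = (15/2, 5) and P = (19, 3)
For x: 15/2 = (19 + x2)/2, so x2 = 2*15/2 - 19 = -4
For y: 5 = (3 + y2)/2, so y2 = 2*5 - 3 = 7
S = (-4, 7)

(-4, 7)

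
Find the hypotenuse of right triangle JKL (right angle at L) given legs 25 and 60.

By the Pythagorean theorem: JK^2 = JL^2 + KL^2
JK^2 = 25^2 + 60^2 = 625 + 3600 = 4225
JK = sqrt(4225) = 65

65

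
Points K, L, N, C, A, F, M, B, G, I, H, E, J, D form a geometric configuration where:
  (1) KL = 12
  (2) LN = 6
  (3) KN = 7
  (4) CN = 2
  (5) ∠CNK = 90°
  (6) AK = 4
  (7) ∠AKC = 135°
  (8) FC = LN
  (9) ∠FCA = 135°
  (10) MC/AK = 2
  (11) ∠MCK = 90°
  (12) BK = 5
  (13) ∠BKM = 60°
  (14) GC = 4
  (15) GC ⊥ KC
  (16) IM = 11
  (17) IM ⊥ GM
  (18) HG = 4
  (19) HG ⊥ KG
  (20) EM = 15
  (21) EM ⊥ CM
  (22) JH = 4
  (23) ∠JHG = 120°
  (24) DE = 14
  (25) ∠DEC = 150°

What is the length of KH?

Step 1: By the law of cosines on triangle CNK: CK² = 2² + 7² − 2·2·7·cos(90°) = 53, so CK = √53.
Step 2: By the law of cosines on triangle GCK: GK² = 4² + √53² − 2·4·√53·cos(90°) = 69, so GK = √69.
Step 3: By the law of cosines on triangle KGH: KH² = √69² + 4² − 2·√69·4·cos(90°) = 85, so KH = √85.

Therefore, the length of KH = √85.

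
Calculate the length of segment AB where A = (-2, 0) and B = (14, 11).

d = sqrt((16)^2 + (11)^2) = sqrt(377)

sqrt(377)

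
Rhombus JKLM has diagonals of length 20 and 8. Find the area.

Area = (20 * 8) / 2 = 160 / 2 = 80

80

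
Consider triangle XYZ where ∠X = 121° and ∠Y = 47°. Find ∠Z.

Let angle Z = x. Then 121 + 47 + x = 180.
x = 180 - 168 = 12 degrees.

12 degrees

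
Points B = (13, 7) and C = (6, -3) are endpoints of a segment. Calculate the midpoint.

The midpoint is the average of the coordinates:
x: (13 + 6)/2 = 19/2
y: (7 + -3)/2 = 2
Midpoint = (19/2, 2)

(19/2, 2)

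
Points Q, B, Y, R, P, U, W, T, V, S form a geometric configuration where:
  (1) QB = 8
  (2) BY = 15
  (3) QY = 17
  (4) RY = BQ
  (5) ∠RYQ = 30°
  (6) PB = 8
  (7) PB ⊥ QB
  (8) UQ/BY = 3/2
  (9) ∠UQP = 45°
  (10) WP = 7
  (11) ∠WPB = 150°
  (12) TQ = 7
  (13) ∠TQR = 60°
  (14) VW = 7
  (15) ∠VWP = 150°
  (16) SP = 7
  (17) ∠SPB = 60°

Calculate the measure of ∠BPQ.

Step 1: By the law of cosines on triangle PBQ: PQ² = 8² + 8² − 2·8·8·cos(90°) = 128, so PQ = 8·√2.
Step 2: By the inverse law of cosines on triangle BPQ: cos(∠BPQ) = (8² + (8·√2)² − 8²) / (2·8·8·√2) = 128/181.02 = 0.7071, so ∠BPQ = 45°.

Therefore, the measure of angle ∠BPQ = 45°.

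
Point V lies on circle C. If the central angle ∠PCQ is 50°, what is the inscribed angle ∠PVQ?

By the inscribed angle theorem, the inscribed angle is half the central angle.
Inscribed angle = 50° / 2 = 25°

25°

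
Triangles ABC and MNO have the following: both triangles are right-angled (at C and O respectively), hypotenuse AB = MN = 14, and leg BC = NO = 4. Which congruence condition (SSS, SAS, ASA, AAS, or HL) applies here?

The given information matches HL: The hypotenuse and one leg of two right triangles are equal (Hypotenuse-Leg).

HL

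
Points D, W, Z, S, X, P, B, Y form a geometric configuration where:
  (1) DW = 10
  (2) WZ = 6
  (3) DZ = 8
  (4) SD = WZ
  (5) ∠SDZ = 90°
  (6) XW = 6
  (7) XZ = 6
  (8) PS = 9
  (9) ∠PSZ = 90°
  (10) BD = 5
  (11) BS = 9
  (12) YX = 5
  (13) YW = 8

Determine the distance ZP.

From the given relations: SD = WZ = 6.
Step 1: By the law of cosines on triangle ZDS: ZS² = 8² + 6² − 2·8·6·cos(90°) = 100, so ZS = 10.
Step 2: By the law of cosines on triangle ZSP: ZP² = 10² + 9² − 2·10·9·cos(90°) = 181, so ZP = √181.

Therefore, the length of ZP = √181.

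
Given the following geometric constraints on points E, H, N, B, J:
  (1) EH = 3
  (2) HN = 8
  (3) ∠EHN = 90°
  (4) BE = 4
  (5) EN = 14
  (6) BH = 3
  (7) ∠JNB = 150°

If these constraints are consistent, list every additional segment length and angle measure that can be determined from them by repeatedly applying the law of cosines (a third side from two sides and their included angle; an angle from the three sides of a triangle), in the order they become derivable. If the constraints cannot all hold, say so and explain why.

These constraints are not satisfiable: (1), (2) and (3) already determine EN: by the law of cosines EN² = 3² + 8² − 2·3·8·cos(90°) = 73, so EN = √73, which contradicts (5) EN = 14. No planar figure meets all of them, so nothing further can be derived.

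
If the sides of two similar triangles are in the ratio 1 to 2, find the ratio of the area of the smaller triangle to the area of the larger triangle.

Area scales with the square of linear dimensions. If every length is multiplied by 1/2, then the area is multiplied by (1/2)^2 = 1/4.
The area ratio is 1:4.

1:4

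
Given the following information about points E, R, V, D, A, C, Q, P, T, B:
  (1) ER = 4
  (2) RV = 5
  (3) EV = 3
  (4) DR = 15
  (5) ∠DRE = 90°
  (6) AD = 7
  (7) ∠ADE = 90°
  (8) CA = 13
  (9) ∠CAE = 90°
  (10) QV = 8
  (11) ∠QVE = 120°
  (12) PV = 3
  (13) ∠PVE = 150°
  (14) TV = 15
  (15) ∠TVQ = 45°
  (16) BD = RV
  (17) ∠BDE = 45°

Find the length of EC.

Step 1: By the law of cosines on triangle ERD: ED² = 4² + 15² − 2·4·15·cos(90°) = 241, so ED ≈ 15.52.
Step 2: By the law of cosines on triangle EDA: EA² = 15.52² + 7² − 2·15.52·7·cos(90°) = 290, so EA ≈ 17.03.
Step 3: By the law of cosines on triangle EAC: EC² = 17.03² + 13² − 2·17.03·13·cos(90°) = 459, so EC = 3·√51.

Therefore, the length of EC = 3·√51.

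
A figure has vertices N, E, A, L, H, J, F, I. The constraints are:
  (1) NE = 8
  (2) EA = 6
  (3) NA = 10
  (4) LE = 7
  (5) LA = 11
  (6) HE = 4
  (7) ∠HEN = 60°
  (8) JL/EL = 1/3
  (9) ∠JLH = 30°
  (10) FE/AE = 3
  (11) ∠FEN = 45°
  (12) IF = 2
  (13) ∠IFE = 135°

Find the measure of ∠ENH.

Step 1: By the law of cosines on triangle NEH: NH² = 8² + 4² − 2·8·4·cos(60°) = 48, so NH = 4·√3.
Step 2: By the inverse law of cosines on triangle ENH: cos(∠ENH) = (8² + (4·√3)² − 4²) / (2·8·4·√3) = 96/110.85 = 0.866, so ∠ENH = 30°.

Therefore, the measure of angle ∠ENH = 30°.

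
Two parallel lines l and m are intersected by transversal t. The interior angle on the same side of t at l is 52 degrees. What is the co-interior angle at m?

Co-interior (same-side interior) angles are between the parallel lines on the same side of the transversal.
Unlike corresponding or alternate interior angles, they are supplementary rather than equal.
So the angle = 180 - 52 = 128 degrees.

128 degrees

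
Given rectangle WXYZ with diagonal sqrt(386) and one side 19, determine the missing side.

The diagonal of a rectangle forms a right triangle with the two sides.
Rearranging the Pythagorean theorem: missing side = sqrt(d^2 - known^2).
= sqrt(386 - 361) = sqrt(25) = 5.

5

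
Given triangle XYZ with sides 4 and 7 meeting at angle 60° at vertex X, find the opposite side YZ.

Law of cosines: YZ^2 = 4^2 + 7^2 - 2(4)(7)cos(60°) = 37, so YZ = sqrt(37).

sqrt(37)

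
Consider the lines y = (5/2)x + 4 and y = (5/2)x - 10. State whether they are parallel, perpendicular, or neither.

Slope of line 1: m1 = 5/2
Slope of line 2: m2 = 5/2
Two lines are parallel if and only if they have equal slopes (or both are vertical).
Here m1 = m2 = 5/2, confirming the lines are parallel.

Parallel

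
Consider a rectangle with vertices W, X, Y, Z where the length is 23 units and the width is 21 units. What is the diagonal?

Using the Pythagorean theorem:
d² = 23² + 21² = 529 + 441 = 970
d = sqrt(970)

sqrt(970)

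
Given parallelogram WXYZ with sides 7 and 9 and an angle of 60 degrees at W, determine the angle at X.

In a parallelogram, consecutive angles are supplementary (sum to 180°).
angle X = 180 - angle W
angle X = 180 - 60
angle X = 120 degrees

120 degrees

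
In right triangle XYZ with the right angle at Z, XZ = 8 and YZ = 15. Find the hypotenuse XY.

In a right triangle, the square of the hypotenuse equals the sum of the squares of the two legs.
The legs are 8 and 15, so the hypotenuse = sqrt(64 + 225) = sqrt(289) = 17.

17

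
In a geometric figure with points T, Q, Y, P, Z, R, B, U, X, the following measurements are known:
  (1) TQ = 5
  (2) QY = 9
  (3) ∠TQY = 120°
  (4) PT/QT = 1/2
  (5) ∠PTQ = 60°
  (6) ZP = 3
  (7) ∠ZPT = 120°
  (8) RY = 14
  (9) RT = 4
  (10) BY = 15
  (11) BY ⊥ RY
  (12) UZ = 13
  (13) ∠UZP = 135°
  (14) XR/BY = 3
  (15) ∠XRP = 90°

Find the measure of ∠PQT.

From the given relations: PT = 1/2·QT = 1/2·5 ≈ 2.5.
Step 1: By the law of cosines on triangle QTP: QP² = 5² + 2.5² − 2·5·2.5·cos(60°) = 18.75, so QP = 5/2·√3.
Step 2: By the inverse law of cosines on triangle PQT: cos(∠PQT) = ((5/2·√3)² + 5² − 2.5²) / (2·5/2·√3·5) = 37.5/43.3 = 0.866, so ∠PQT = 30°.

Therefore, the measure of angle ∠PQT = 30°.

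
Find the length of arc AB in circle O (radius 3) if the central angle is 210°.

Arc length = 2πr × θ/360
= 2π × 3 × 7/12
= 7*pi/2

7*pi/2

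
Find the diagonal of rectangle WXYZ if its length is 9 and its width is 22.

A rectangle's diagonal splits it into two right triangles, with the diagonal as the hypotenuse.
By the Pythagorean theorem, d^2 = 9^2 + 22^2 = 565.
Therefore d = sqrt(565).

sqrt(565)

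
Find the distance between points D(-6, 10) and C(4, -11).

d = sqrt((4 - -6)^2 + (-11 - 10)^2)
d = sqrt(10^2 + -21^2)
d = sqrt(100 + 441)
d = sqrt(541)

sqrt(541)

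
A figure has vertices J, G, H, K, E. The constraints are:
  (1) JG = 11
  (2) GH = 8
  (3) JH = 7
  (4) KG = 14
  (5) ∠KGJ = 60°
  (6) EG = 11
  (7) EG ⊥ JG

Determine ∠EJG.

Step 1: By the law of cosines on triangle JGE: JE² = 11² + 11² − 2·11·11·cos(90°) = 242, so JE = 11·√2.
Step 2: By the inverse law of cosines on triangle EJG: cos(∠EJG) = ((11·√2)² + 11² − 11²) / (2·11·√2·11) = 242/342.24 = 0.7071, so ∠EJG = 45°.

Therefore, the measure of angle ∠EJG = 45°.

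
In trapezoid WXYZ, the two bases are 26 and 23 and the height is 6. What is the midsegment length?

The midsegment of a trapezoid = (base1 + base2) / 2
midsegment = (26 + 23) / 2
midsegment = 49 / 2
midsegment = 49/2

49/2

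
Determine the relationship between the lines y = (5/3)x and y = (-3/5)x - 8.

Slope of line 1: m1 = 5/3
Slope of line 2: m2 = -3/5
Two lines are perpendicular when the product of their slopes is -1 (negative reciprocals).
m1 * m2 = (5/3) * (-3/5) = -1, confirming perpendicularity.

Perpendicular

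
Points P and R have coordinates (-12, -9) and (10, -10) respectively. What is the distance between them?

d = sqrt((10 - -12)^2 + (-10 - -9)^2)
d = sqrt(22^2 + -1^2)
d = sqrt(484 + 1)
d = sqrt(485)

sqrt(485)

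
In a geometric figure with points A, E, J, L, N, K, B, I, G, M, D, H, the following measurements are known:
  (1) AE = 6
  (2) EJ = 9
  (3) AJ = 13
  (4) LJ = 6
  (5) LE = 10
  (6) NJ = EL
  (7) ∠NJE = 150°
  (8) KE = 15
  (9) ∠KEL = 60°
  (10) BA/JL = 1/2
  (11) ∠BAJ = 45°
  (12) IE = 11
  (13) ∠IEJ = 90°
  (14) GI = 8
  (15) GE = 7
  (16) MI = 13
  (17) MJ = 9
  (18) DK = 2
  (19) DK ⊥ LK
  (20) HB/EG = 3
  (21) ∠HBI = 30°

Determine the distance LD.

Step 1: By the law of cosines on triangle LEK: LK² = 10² + 15² − 2·10·15·cos(60°) = 175, so LK = 5·√7.
Step 2: By the law of cosines on triangle LKD: LD² = (5·√7)² + 2² − 2·5·√7·2·cos(90°) = 179, so LD = √179.

Therefore, the length of LD = √179.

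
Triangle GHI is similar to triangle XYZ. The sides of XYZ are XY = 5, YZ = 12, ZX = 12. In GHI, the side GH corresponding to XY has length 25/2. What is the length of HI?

k = 25/2/5 = 5/2. HI = 5/2 * 12 = 30.

30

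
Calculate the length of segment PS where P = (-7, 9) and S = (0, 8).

d = sqrt((0 - -7)^2 + (8 - 9)^2)
d = sqrt(7^2 + -1^2)
d = sqrt(49 + 1)
d = sqrt(50) = 5*sqrt(2)

5*sqrt(2)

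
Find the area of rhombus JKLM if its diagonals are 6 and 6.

Area = (6 * 6) / 2 = 36 / 2 = 18

18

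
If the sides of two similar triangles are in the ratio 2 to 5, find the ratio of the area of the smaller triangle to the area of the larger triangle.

Area scales with the square of linear dimensions. If every length is multiplied by 2/5, then the area is multiplied by (2/5)^2 = 4/25.
The area ratio is 4:25.

4:25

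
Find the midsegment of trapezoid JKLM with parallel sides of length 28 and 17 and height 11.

The midsegment (median) of a trapezoid connects the midpoints of the non-parallel sides.
Its length is the average of the two bases: (28 + 17) / 2 = 45/2.

45/2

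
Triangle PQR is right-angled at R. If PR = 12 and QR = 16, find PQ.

In a right triangle, the square of the hypotenuse equals the sum of the squares of the two legs.
The legs are 12 and 16, so the hypotenuse = sqrt(144 + 256) = sqrt(400) = 20.

20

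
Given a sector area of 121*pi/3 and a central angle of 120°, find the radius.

Sector area A = πr² × θ/360, so r² = 360A / (πθ).
r² = 360 × 121*pi/3 / (π × 120)
r² = 121
r = 11

11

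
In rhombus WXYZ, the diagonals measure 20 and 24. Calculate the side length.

The diagonals of a rhombus bisect each other at right angles.
Half-diagonals: 20/2 = 10 and 24/2 = 12
side = sqrt(10^2 + 12^2)
side = sqrt(100 + 144)
side = sqrt(244) = 2*sqrt(61)

2*sqrt(61)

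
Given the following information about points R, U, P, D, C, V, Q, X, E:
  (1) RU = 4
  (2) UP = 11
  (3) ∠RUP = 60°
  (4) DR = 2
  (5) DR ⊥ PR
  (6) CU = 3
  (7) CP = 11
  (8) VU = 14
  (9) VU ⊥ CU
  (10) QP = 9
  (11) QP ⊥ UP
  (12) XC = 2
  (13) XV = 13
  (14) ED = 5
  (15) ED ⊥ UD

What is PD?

Step 1: By the law of cosines on triangle PUR: PR² = 11² + 4² − 2·11·4·cos(60°) = 93, so PR = √93.
Step 2: By the law of cosines on triangle PRD: PD² = √93² + 2² − 2·√93·2·cos(90°) = 97, so PD = √97.

Therefore, the length of PD = √97.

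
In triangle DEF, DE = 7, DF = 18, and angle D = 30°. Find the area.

Area = (1/2) * DE * DF * sin(D)
Area = (1/2) * 7 * 18 * sin(30°)
Area = (1/2) * 7 * 18 * 1/2
Area = 63/2

63/2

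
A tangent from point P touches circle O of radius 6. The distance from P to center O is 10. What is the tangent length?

Let T be the point of tangency. Then OT ⊥ PT (radius ⊥ tangent).
In right triangle OTP: OP² = OT² + PT²
10² = 6² + PT²
PT² = 64, PT = 8

8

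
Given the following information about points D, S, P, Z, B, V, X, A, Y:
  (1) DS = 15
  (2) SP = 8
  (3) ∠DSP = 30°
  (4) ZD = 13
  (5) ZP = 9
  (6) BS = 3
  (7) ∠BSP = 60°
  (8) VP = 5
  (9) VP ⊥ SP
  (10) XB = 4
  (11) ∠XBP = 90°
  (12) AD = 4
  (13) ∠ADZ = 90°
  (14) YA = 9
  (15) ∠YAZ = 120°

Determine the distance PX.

Step 1: By the law of cosines on triangle BSP: BP² = 3² + 8² − 2·3·8·cos(60°) = 49, so BP = 7.
Step 2: By the law of cosines on triangle PBX: PX² = 7² + 4² − 2·7·4·cos(90°) = 65, so PX = √65.

Therefore, the length of PX = √65.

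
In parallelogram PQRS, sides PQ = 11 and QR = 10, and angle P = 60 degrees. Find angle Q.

In a parallelogram, consecutive angles are supplementary (sum to 180°).
angle Q = 180 - angle P
angle Q = 180 - 60
angle Q = 120 degrees

120 degrees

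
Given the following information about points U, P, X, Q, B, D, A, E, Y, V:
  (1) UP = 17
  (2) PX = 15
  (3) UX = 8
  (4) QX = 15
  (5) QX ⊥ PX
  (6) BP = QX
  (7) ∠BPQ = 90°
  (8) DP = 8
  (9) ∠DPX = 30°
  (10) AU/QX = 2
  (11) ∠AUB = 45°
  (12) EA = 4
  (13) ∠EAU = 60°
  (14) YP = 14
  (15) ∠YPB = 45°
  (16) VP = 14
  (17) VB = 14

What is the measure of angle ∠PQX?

Step 1: By the law of cosines on triangle QXP: QP² = 15² + 15² − 2·15·15·cos(90°) = 450, so QP = 15·√2.
Step 2: By the inverse law of cosines on triangle PQX: cos(∠PQX) = ((15·√2)² + 15² − 15²) / (2·15·√2·15) = 450/636.4 = 0.7071, so ∠PQX = 45°.

Therefore, the measure of angle ∠PQX = 45°.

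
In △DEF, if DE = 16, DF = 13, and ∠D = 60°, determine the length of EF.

When two sides and the included angle are known, the law of cosines gives the third side.
c^2 = a^2 + b^2 - 2ab cos(C) generalizes the Pythagorean theorem to non-right triangles.
Here: EF^2 = 256 + 169 - 416*(1/2) = 217
EF = sqrt(217)

sqrt(217)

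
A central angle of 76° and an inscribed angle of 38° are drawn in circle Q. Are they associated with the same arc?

By the inscribed angle theorem, if both angles subtend the same arc, the inscribed angle must be half the central angle.
Half of 76° = 38°, which equals the given inscribed angle of 38°.
Therefore, yes, they correspond to the same arc.

Yes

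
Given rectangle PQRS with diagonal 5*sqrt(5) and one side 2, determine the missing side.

The diagonal of a rectangle forms a right triangle with the two sides.
Rearranging the Pythagorean theorem: missing side = sqrt(d^2 - known^2).
= sqrt(125 - 4) = sqrt(121) = 11.

11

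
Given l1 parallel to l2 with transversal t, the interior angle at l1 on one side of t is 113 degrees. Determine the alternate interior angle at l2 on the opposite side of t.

Alternate interior angles are equal: 113 degrees.

113 degrees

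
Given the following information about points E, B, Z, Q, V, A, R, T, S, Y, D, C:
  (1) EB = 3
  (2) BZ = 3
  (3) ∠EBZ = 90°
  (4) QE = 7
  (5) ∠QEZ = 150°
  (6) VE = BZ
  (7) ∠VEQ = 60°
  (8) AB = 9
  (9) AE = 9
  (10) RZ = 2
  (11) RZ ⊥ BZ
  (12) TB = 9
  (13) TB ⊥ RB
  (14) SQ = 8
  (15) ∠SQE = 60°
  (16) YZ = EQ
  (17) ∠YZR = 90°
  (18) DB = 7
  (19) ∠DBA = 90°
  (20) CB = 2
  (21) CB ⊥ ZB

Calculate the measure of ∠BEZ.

Step 1: By the law of cosines on triangle EBZ: EZ² = 3² + 3² − 2·3·3·cos(90°) = 18, so EZ = 3·√2.
Step 2: By the inverse law of cosines on triangle BEZ: cos(∠BEZ) = (3² + (3·√2)² − 3²) / (2·3·3·√2) = 18/25.46 = 0.7071, so ∠BEZ = 45°.

Therefore, the measure of angle ∠BEZ = 45°.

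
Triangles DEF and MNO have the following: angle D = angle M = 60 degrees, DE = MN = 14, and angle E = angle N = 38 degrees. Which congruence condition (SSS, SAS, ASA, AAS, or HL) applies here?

The given information provides:
angle D = angle M = 60 degrees, DE = MN = 14, and angle E = angle N = 38 degrees
This matches the ASA congruence theorem.
Two pairs of corresponding angles and the included side are equal (Angle-Side-Angle).

ASA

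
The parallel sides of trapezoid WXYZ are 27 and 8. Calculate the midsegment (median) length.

The midsegment (median) of a trapezoid connects the midpoints of the non-parallel sides.
Its length is the average of the two bases: (27 + 8) / 2 = 35/2.

35/2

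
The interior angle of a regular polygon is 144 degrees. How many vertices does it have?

The exterior angle is the supplement of the interior angle: 180 - 144 = 36 degrees.
Since the exterior angles of any convex polygon sum to 360 degrees, the number of sides is 360 / 36 = 10.

10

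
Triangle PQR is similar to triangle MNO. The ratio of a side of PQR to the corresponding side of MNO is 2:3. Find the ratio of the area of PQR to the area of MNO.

Area ratio = (side ratio)^2 = (2/3)^2 = 4:9.

4:9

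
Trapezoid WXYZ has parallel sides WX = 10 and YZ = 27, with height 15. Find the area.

A trapezoid's area equals the midsegment times the height.
The midsegment is (10 + 27) / 2 = 37/2.
Area = 37/2 * 15 = 555/2.

555/2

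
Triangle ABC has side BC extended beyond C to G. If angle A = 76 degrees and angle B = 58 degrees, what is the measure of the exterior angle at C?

By the exterior angle theorem, an exterior angle of a triangle equals the sum of the two remote interior angles.
Exterior angle = angle A + angle B
Exterior angle = 76 + 58 = 134 degrees

134 degrees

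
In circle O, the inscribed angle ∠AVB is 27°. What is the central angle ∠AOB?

The inscribed angle theorem states that a central angle is always twice any inscribed angle that subtends the same arc.
Since the inscribed angle is 27°, the central angle = 2 × 27° = 54°.

54°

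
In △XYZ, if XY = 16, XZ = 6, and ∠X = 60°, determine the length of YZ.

By the law of cosines: YZ^2 = XY^2 + XZ^2 - 2*XY*XZ*cos(X)
YZ^2 = 16^2 + 6^2 - 2*16*6*cos(60°)
YZ^2 = 256 + 36 - 192*(1/2)
YZ^2 = 196
YZ = 14

14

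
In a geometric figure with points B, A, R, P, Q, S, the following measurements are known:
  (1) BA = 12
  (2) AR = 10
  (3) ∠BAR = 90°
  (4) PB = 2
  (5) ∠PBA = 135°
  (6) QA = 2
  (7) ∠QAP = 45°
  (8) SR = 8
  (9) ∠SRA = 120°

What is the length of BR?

Step 1: By the law of cosines on triangle BAR: BR² = 12² + 10² − 2·12·10·cos(90°) = 244, so BR = 2·√61.

Therefore, the length of BR = 2·√61.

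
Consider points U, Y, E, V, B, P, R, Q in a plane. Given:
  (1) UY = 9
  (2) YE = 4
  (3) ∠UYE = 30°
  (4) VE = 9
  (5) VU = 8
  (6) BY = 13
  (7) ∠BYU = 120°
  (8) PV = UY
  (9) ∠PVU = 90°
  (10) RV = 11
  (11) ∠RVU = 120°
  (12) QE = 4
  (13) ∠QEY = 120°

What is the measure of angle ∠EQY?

Step 1: By the law of cosines on triangle QEY: QY² = 4² + 4² − 2·4·4·cos(120°) = 48, so QY = 4·√3.
Step 2: By the inverse law of cosines on triangle EQY: cos(∠EQY) = (4² + (4·√3)² − 4²) / (2·4·4·√3) = 48/55.43 = 0.866, so ∠EQY = 30°.

Therefore, the measure of angle ∠EQY = 30°.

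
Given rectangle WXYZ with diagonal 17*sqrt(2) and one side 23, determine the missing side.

b = sqrt(d^2 - a^2) = sqrt(578 - 529) = sqrt(49) = 7

7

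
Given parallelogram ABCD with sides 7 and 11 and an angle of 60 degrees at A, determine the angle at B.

Opposite sides of a parallelogram are parallel, so consecutive angles form co-interior angles on a transversal.
Co-interior angles sum to 180°, giving angle B = 180 - 60 = 120 degrees.

120 degrees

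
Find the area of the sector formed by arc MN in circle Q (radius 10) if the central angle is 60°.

Sector area = π(10²)(1/6) = 50*pi/3

50*pi/3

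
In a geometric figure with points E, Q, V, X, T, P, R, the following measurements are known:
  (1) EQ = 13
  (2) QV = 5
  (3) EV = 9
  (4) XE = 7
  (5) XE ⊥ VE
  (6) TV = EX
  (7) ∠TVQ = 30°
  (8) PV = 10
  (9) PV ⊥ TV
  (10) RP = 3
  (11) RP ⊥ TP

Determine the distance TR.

From the given relations: TV = EX = 7.
Step 1: By the law of cosines on triangle PVT: PT² = 10² + 7² − 2·10·7·cos(90°) = 149, so PT = √149.
Step 2: By the law of cosines on triangle TPR: TR² = √149² + 3² − 2·√149·3·cos(90°) = 158, so TR = √158.

Therefore, the length of TR = √158.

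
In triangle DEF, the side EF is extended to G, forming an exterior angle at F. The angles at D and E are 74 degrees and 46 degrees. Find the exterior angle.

The interior angle at F is 180 - 74 - 46 = 60 degrees.
The exterior angle and interior angle at F are supplementary:
Exterior angle = 180 - 60 = 120 degrees.

120 degrees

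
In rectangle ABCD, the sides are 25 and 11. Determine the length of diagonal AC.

d = sqrt(25^2 + 11^2) = sqrt(746)

sqrt(746)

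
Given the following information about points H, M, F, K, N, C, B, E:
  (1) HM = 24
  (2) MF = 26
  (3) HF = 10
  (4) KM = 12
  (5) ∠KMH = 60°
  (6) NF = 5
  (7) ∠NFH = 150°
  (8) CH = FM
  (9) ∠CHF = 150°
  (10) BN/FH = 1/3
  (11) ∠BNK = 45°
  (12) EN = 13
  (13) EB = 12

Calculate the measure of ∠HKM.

Step 1: By the law of cosines on triangle KMH: KH² = 12² + 24² − 2·12·24·cos(60°) = 432, so KH = 12·√3.
Step 2: By the inverse law of cosines on triangle HKM: cos(∠HKM) = ((12·√3)² + 12² − 24²) / (2·12·√3·12) = 0/498.83 = 0, so ∠HKM = 90°.

Therefore, the measure of angle ∠HKM = 90°.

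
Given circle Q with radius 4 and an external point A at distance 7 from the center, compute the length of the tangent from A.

Let T be the point of tangency. Then QT ⊥ AT (radius ⊥ tangent).
In right triangle QTA: QA² = QT² + AT²
7² = 4² + AT²
AT² = 33, AT = sqrt(33)

sqrt(33)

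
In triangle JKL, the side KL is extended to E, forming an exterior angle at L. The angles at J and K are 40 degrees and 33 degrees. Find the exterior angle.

By the exterior angle theorem, an exterior angle of a triangle equals the sum of the two remote interior angles.
Exterior angle = angle J + angle K
Exterior angle = 40 + 33 = 73 degrees

73 degrees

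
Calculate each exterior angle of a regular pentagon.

Each exterior angle of a regular n-gon is 360 / n.
For n = 5: 360 / 5 = 72 degrees.

72 degrees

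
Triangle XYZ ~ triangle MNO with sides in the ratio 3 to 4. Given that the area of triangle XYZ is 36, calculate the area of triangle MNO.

Area ratio = (3/4)^2 = 9/16. Area of MNO = 36 * 16/9 = 64.

64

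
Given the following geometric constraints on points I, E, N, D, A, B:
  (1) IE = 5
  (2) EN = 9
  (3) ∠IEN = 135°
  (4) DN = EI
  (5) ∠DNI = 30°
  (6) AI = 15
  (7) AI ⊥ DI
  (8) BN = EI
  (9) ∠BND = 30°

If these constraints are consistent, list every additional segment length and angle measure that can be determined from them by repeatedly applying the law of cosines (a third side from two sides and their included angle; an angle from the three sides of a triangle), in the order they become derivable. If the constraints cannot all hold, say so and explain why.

The constraints are consistent. Derivable facts, in order:
After 1 step:
- DB ≈ 2.59
- IN ≈ 13.02
After 2 steps:
- ID ≈ 9.05
- ∠BDN = 75°
- ∠DBN = 75°
- ∠EIN = 29.25°
- ∠ENI = 15.75°
After 3 steps:
- DA ≈ 17.52
- ∠DIN = 16.04°
- ∠IDN = 133.96°
After 4 steps:
- ∠ADI = 58.91°
- ∠DAI = 31.09°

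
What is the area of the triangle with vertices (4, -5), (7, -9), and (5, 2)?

The Shoelace formula computes the area from vertex coordinates by summing cross products.
For vertices (4,-5), (7,-9), (5,2):
Signed sum = 4*-9 - 7*-5 + 7*2 - 5*-9 + 5*-5 - 4*2
= -1 + 59 + -33 = 25
Area = (1/2)|25| = 25/2.

25/2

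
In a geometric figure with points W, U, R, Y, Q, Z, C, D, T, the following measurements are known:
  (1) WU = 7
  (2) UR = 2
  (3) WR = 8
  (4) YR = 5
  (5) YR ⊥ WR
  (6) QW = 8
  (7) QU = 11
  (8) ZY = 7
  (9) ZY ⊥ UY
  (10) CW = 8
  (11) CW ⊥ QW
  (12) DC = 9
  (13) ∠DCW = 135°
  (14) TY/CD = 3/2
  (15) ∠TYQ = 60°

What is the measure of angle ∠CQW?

Step 1: By the law of cosines on triangle QWC: QC² = 8² + 8² − 2·8·8·cos(90°) = 128, so QC = 8·√2.
Step 2: By the inverse law of cosines on triangle CQW: cos(∠CQW) = ((8·√2)² + 8² − 8²) / (2·8·√2·8) = 128/181.02 = 0.7071, so ∠CQW = 45°.

Therefore, the measure of angle ∠CQW = 45°.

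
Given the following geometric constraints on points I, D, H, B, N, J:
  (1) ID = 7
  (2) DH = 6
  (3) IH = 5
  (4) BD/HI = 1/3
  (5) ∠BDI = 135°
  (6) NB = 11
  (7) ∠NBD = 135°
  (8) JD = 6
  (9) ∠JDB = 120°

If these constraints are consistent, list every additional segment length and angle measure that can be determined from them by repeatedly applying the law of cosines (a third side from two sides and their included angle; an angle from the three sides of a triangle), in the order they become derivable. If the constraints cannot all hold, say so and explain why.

The constraints are consistent. Derivable facts, in order:
After 1 step:
- BJ ≈ 6.98
- DN ≈ 12.24
- IB ≈ 8.26
- ∠DHI = 78.46°
- ∠DIH = 57.12°
- ∠HDI = 44.42°
After 2 steps:
- ∠BDN = 39.47°
- ∠BID = 8.2°
- ∠BJD = 11.93°
- ∠BND = 5.53°
- ∠DBI = 36.8°
- ∠DBJ = 48.07°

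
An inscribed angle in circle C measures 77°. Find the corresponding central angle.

By the inscribed angle theorem, the central angle is twice the inscribed angle.
Central angle = 2 × 77° = 154°

154°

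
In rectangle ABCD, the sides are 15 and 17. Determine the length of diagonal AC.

A rectangle's diagonal splits it into two right triangles, with the diagonal as the hypotenuse.
By the Pythagorean theorem, d^2 = 15^2 + 17^2 = 514.
Therefore d = sqrt(514).

sqrt(514)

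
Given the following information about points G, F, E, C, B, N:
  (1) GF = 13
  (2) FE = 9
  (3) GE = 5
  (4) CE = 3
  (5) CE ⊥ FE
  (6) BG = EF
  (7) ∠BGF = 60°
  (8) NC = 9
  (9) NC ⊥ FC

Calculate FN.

Step 1: By the law of cosines on triangle FEC: FC² = 9² + 3² − 2·9·3·cos(90°) = 90, so FC = 3·√10.
Step 2: By the law of cosines on triangle FCN: FN² = (3·√10)² + 9² − 2·3·√10·9·cos(90°) = 171, so FN = 3·√19.

Therefore, the length of FN = 3·√19.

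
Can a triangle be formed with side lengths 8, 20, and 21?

Check all three triangle inequalities:
8 + 20 = 28 > 21 ✓
8 + 21 = 29 > 20 ✓
20 + 21 = 41 > 8 ✓
All conditions hold, so these sides form a valid triangle.

Yes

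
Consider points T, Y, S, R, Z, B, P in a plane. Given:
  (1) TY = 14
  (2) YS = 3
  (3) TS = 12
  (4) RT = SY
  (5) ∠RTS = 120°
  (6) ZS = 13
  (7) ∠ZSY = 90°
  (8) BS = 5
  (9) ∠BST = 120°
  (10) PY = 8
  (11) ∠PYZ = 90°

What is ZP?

Step 1: By the law of cosines on triangle ZSY: ZY² = 13² + 3² − 2·13·3·cos(90°) = 178, so ZY = √178.
Step 2: By the law of cosines on triangle ZYP: ZP² = √178² + 8² − 2·√178·8·cos(90°) = 242, so ZP = 11·√2.

Therefore, the length of ZP = 11·√2.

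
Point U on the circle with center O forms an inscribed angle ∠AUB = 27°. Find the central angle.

The inscribed angle theorem states that a central angle is always twice any inscribed angle that subtends the same arc.
Since the inscribed angle is 27°, the central angle = 2 × 27° = 54°.

54°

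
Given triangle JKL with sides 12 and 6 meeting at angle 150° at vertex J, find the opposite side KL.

By the law of cosines: KL^2 = JK^2 + JL^2 - 2*JK*JL*cos(J)
KL^2 = 12^2 + 6^2 - 2*12*6*cos(150°)
KL^2 = 144 + 36 - 144*(-sqrt(3)/2)
KL^2 = 72*sqrt(3) + 180
KL = 6*sqrt(2*sqrt(3) + 5)

6*sqrt(2*sqrt(3) + 5)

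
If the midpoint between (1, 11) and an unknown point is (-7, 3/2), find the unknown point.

Using the midpoint formula: M = ((x1 + x2)/2, (y1 + y2)/2)
We know M = (-7, 3/2) and J = (1, 11)
For x: -7 = (1 + x2)/2, so x2 = 2*-7 - 1 = -15
For y: 3/2 = (11 + y2)/2, so y2 = 2*3/2 - 11 = -8
M = (-15, -8)

(-15, -8)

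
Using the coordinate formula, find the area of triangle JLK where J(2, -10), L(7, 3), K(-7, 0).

Shoelace: Area = (1/2)|2(3-0) + 7(0--10) + -7(-10-3)| = (1/2)(167) = 167/2

167/2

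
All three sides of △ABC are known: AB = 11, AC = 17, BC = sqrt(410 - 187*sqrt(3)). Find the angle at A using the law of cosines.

cos(A) = (11² + 17² - (sqrt(410 - 187*sqrt(3)))²) / (2 × 11 × 17) = sqrt(3)/2, so A = arccos(sqrt(3)/2) = 30°.

30°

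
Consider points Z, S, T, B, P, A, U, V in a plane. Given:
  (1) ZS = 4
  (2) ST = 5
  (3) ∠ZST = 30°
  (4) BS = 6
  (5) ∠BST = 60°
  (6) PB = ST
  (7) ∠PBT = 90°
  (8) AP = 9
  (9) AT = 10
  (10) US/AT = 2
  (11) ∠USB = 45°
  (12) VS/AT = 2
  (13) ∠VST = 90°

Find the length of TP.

From the given relations: PB = ST = 5.
Step 1: By the law of cosines on triangle BST: BT² = 6² + 5² − 2·6·5·cos(60°) = 31, so BT = √31.
Step 2: By the law of cosines on triangle TBP: TP² = √31² + 5² − 2·√31·5·cos(90°) = 56, so TP = 2·√14.

Therefore, the length of TP = 2·√14.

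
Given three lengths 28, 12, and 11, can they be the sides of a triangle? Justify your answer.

Check the triangle inequality: 12 + 11 = 23 ≤ 28.
Since the sum of two sides does not exceed the third, no triangle can be formed.

No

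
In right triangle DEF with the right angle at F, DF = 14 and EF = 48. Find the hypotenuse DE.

DE = sqrt(14^2 + 48^2) = sqrt(2500) = 50

50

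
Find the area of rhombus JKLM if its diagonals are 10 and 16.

Area = (10 * 16) / 2 = 160 / 2 = 80

80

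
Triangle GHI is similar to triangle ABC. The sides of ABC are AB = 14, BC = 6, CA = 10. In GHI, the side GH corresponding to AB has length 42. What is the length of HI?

Since the triangles are similar, the ratio of corresponding sides is constant.
Scale factor k = GH / AB = 42 / 14 = 3
HI = k * BC = 3 * 6 = 18

18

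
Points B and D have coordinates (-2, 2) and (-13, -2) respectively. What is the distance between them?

d = sqrt((-13 - -2)^2 + (-2 - 2)^2)
d = sqrt(-11^2 + -4^2)
d = sqrt(121 + 16)
d = sqrt(137)

sqrt(137)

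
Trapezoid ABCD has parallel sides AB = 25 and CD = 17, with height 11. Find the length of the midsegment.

The midsegment (median) of a trapezoid connects the midpoints of the non-parallel sides.
Its length is the average of the two bases: (25 + 17) / 2 = 21.

21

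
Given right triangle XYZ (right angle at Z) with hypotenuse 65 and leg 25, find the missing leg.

By the Pythagorean theorem: YZ^2 = XY^2 - XZ^2
YZ^2 = 65^2 - 25^2 = 4225 - 625 = 3600
YZ = sqrt(3600) = 60

60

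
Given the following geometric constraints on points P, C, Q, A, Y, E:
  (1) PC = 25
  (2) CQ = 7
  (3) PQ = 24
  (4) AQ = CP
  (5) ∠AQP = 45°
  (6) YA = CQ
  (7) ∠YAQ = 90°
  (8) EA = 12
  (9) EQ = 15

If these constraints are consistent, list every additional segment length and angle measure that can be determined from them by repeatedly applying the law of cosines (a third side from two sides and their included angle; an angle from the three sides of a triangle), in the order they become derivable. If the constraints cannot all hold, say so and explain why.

The constraints are consistent. Derivable facts, in order:
After 1 step:
- PA ≈ 18.77
- QY ≈ 25.96
- ∠AEQ = 135.33°
- ∠AQE = 19.72°
- ∠CPQ = 16.26°
- ∠CQP = 90°
- ∠EAQ = 24.95°
- ∠PCQ = 73.74°
After 2 steps:
- ∠APQ = 70.32°
- ∠AQY = 15.64°
- ∠AYQ = 74.36°
- ∠PAQ = 64.68°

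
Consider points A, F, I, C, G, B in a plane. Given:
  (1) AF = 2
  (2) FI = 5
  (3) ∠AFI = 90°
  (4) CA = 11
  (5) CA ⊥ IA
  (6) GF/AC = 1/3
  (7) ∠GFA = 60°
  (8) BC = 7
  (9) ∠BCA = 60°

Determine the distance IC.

Step 1: By the law of cosines on triangle IFA: IA² = 5² + 2² − 2·5·2·cos(90°) = 29, so IA = √29.
Step 2: By the law of cosines on triangle IAC: IC² = √29² + 11² − 2·√29·11·cos(90°) = 150, so IC = 5·√6.

Therefore, the length of IC = 5·√6.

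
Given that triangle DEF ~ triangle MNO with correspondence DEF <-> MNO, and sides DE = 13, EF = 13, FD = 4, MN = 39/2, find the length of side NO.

k = 39/2/13 = 3/2. NO = 3/2 * 13 = 39/2.

39/2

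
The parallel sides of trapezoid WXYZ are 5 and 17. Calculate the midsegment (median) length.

The midsegment of a trapezoid = (base1 + base2) / 2
midsegment = (5 + 17) / 2
midsegment = 22 / 2
midsegment = 11

11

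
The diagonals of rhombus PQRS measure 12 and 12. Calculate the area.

The diagonals of a rhombus divide it into four right triangles.
Each triangle has legs 12/ 2 = 6 and 12/2 = 6, so each has area (1/2)*6*6 = 18.
Four such triangles give total area = (d1 * d2) / 2 = 72.

72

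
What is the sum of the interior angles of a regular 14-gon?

The sum of interior angles of an n-sided polygon is (n - 2) * 180.
For n = 14: (14 - 2) * 180 = 12 * 180 = 2160 degrees.

2160 degrees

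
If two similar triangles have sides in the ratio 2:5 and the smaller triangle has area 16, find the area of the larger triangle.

Area ratio = (2/5)^2 = 4/25. Area of the larger triangle = 16 * 25/4 = 100.

100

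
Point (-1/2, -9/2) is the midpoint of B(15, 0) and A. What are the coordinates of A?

Using the midpoint formula: M = ((x1 + x2)/2, (y1 + y2)/2)
We know M = (-1/2, -9/2) and B = (15, 0)
For x: -1/2 = (15 + x2)/2, so x2 = 2*-1/2 - 15 = -16
For y: -9/2 = (0 + y2)/2, so y2 = 2*-9/2 - 0 = -9
A = (-16, -9)

(-16, -9)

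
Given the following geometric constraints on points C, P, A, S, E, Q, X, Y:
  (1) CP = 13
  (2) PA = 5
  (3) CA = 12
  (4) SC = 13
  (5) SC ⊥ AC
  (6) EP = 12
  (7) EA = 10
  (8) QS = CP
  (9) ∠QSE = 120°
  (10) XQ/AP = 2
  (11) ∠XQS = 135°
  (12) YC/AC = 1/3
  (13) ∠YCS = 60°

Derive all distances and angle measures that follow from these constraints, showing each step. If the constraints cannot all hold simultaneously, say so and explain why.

The constraints are consistent.

From the given relations:
  QS = CP = 13
  XQ = 2·AP = 2·5 = 10
  YC = 1/3·AC = 1/3·12 = 4

Step 1: From AC = 12, CS = 13, and ∠ACS = 90°, by the law of cosines:
  AS² = AC² + CS² - 2·AC·CS·cos(90°) = 144 + 169 - 0 = 313
  AS ≈ 17.69

Step 2: From SQ = 13, QX = 10, and ∠SQX = 135°, by the law of cosines:
  SX² = SQ² + QX² - 2·SQ·QX·cos(135°) = 169 + 100 + 183.8 = 452.8
  SX ≈ 21.28

Step 3: From SC = 13, CY = 4, and ∠SCY = 60°, by the law of cosines:
  SY² = SC² + CY² - 2·SC·CY·cos(60°) = 169 + 16 - 52 = 133
  SY = √133

Step 4: From CA = 12, CP = 13, AP = 5, by the inverse law of cosines:
  cos(∠ACP) = (CA² + CP² - AP²) / (2·CA·CP)
  ∠ACP = 22.62°

Step 5: From PA = 5, PC = 13, AC = 12, by the inverse law of cosines:
  cos(∠APC) = (PA² + PC² - AC²) / (2·PA·PC)
  ∠APC = 67.38°

Step 6: From PA = 5, PE = 12, AE = 10, by the inverse law of cosines:
  cos(∠APE) = (PA² + PE² - AE²) / (2·PA·PE)
  ∠APE = 54.9°

Step 7: From AC = 12, AP = 5, CP = 13, by the inverse law of cosines:
  cos(∠CAP) = (AC² + AP² - CP²) / (2·AC·AP)
  ∠CAP = 90°

Step 8: From AE = 10, AP = 5, EP = 12, by the inverse law of cosines:
  cos(∠EAP) = (AE² + AP² - EP²) / (2·AE·AP)
  ∠EAP = 100.95°

Step 9: From EA = 10, EP = 12, AP = 5, by the inverse law of cosines:
  cos(∠AEP) = (EA² + EP² - AP²) / (2·EA·EP)
  ∠AEP = 24.15°

Step 10: From AC = 12, AS = 17.69, CS = 13, by the inverse law of cosines:
  cos(∠CAS) = (AC² + AS² - CS²) / (2·AC·AS)
  ∠CAS = 47.29°

Step 11: From SA = 17.69, SC = 13, AC = 12, by the inverse law of cosines:
  cos(∠ASC) = (SA² + SC² - AC²) / (2·SA·SC)
  ∠ASC = 42.71°

Step 12: From SC = 13, SY = √133, CY = 4, by the inverse law of cosines:
  cos(∠CSY) = (SC² + SY² - CY²) / (2·SC·SY)
  ∠CSY = 17.48°

Step 13: From SQ = 13, SX = 21.28, QX = 10, by the inverse law of cosines:
  cos(∠QSX) = (SQ² + SX² - QX²) / (2·SQ·SX)
  ∠QSX = 19.41°

Step 14: From XQ = 10, XS = 21.28, QS = 13, by the inverse law of cosines:
  cos(∠QXS) = (XQ² + XS² - QS²) / (2·XQ·XS)
  ∠QXS = 25.59°

Step 15: From YC = 4, YS = √133, CS = 13, by the inverse law of cosines:
  cos(∠CYS) = (YC² + YS² - CS²) / (2·YC·YS)
  ∠CYS = 102.52°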